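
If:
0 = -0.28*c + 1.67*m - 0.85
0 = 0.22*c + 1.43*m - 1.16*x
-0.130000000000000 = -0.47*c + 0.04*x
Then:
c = 0.34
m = 0.57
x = 0.76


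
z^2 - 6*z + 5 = (z - 5)*(z - 1)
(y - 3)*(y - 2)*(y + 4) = y^3 - y^2 - 14*y + 24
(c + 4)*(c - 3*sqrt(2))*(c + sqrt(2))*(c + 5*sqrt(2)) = c^4 + 4*c^3 + 3*sqrt(2)*c^3 - 26*c^2 + 12*sqrt(2)*c^2 - 104*c - 30*sqrt(2)*c - 120*sqrt(2)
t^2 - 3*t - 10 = (t - 5)*(t + 2)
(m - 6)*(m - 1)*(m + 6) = m^3 - m^2 - 36*m + 36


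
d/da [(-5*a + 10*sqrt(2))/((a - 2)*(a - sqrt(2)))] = 5*((a - 2)*(a - 2*sqrt(2)) - (a - 2)*(a - sqrt(2)) + (a - 2*sqrt(2))*(a - sqrt(2)))/((a - 2)^2*(a - sqrt(2))^2)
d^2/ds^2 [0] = 0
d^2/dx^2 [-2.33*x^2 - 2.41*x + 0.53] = -4.66000000000000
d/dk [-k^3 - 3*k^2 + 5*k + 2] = -3*k^2 - 6*k + 5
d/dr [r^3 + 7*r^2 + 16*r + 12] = 3*r^2 + 14*r + 16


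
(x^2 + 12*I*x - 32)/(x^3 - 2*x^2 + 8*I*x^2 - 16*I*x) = (x + 4*I)/(x*(x - 2))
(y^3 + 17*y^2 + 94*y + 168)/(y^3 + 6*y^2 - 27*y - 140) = (y + 6)/(y - 5)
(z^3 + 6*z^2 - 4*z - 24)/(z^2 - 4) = z + 6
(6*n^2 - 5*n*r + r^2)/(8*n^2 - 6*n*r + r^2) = (-3*n + r)/(-4*n + r)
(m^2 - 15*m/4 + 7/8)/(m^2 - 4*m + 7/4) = (4*m - 1)/(2*(2*m - 1))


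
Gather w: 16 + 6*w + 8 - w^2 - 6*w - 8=16 - w^2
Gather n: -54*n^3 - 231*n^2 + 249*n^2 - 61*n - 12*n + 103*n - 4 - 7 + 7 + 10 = -54*n^3 + 18*n^2 + 30*n + 6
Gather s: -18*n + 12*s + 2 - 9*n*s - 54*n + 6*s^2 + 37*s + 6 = -72*n + 6*s^2 + s*(49 - 9*n) + 8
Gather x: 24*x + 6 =24*x + 6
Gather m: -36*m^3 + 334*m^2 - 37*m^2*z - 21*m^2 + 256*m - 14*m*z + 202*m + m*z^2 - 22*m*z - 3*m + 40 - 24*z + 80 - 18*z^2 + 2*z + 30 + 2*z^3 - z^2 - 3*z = -36*m^3 + m^2*(313 - 37*z) + m*(z^2 - 36*z + 455) + 2*z^3 - 19*z^2 - 25*z + 150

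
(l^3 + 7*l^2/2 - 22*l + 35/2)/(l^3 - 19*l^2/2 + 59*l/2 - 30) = (l^2 + 6*l - 7)/(l^2 - 7*l + 12)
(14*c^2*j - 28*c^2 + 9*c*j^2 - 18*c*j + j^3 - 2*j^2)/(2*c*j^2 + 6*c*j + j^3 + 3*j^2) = (7*c*j - 14*c + j^2 - 2*j)/(j*(j + 3))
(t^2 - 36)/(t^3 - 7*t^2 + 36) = (t + 6)/(t^2 - t - 6)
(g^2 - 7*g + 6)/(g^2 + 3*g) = (g^2 - 7*g + 6)/(g*(g + 3))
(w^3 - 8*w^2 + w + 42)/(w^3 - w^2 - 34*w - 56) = (w - 3)/(w + 4)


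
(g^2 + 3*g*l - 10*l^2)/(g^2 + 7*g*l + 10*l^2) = (g - 2*l)/(g + 2*l)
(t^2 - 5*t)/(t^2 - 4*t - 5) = t/(t + 1)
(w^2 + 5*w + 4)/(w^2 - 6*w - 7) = (w + 4)/(w - 7)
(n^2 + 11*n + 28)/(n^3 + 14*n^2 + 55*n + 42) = (n + 4)/(n^2 + 7*n + 6)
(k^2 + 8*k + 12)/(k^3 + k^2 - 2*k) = (k + 6)/(k*(k - 1))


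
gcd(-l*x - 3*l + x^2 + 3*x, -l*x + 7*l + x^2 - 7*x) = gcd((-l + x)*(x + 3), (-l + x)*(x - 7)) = -l + x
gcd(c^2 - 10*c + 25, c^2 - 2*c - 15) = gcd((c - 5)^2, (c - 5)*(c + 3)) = c - 5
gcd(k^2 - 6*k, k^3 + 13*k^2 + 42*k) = k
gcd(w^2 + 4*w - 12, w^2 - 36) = w + 6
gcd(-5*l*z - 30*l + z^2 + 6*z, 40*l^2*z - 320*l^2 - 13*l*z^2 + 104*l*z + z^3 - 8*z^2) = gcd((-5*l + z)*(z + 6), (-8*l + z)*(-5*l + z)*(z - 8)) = -5*l + z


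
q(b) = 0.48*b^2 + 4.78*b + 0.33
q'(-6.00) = -0.98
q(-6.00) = -11.07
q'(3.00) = 7.66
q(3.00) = 18.99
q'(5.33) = 9.90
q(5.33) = 39.44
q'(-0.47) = 4.33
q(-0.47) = -1.81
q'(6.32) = 10.85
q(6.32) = 49.71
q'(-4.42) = 0.54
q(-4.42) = -11.42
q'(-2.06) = 2.80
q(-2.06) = -7.48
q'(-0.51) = 4.29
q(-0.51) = -1.98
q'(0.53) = 5.29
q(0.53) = 3.00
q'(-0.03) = 4.75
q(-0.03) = 0.19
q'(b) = 0.96*b + 4.78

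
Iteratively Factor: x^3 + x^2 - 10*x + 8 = (x - 2)*(x^2 + 3*x - 4) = (x - 2)*(x - 1)*(x + 4)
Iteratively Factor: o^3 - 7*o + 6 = (o + 3)*(o^2 - 3*o + 2) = (o - 1)*(o + 3)*(o - 2)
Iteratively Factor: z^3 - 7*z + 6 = (z - 2)*(z^2 + 2*z - 3) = (z - 2)*(z - 1)*(z + 3)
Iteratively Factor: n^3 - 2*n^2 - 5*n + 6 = (n - 3)*(n^2 + n - 2) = (n - 3)*(n - 1)*(n + 2)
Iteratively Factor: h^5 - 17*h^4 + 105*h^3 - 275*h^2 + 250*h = (h - 5)*(h^4 - 12*h^3 + 45*h^2 - 50*h) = (h - 5)^2*(h^3 - 7*h^2 + 10*h) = (h - 5)^3*(h^2 - 2*h) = h*(h - 5)^3*(h - 2)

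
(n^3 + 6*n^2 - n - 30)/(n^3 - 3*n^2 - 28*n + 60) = (n + 3)/(n - 6)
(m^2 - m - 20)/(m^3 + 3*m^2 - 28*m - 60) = (m + 4)/(m^2 + 8*m + 12)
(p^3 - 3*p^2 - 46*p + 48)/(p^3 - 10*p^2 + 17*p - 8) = (p + 6)/(p - 1)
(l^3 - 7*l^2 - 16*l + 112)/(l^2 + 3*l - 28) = (l^2 - 3*l - 28)/(l + 7)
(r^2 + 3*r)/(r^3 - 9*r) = 1/(r - 3)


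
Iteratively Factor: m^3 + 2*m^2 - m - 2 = (m - 1)*(m^2 + 3*m + 2) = (m - 1)*(m + 1)*(m + 2)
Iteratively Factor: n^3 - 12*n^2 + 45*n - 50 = (n - 5)*(n^2 - 7*n + 10) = (n - 5)^2*(n - 2)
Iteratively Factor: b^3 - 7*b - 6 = (b - 3)*(b^2 + 3*b + 2) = (b - 3)*(b + 2)*(b + 1)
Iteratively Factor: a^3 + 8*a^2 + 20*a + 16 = (a + 2)*(a^2 + 6*a + 8) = (a + 2)*(a + 4)*(a + 2)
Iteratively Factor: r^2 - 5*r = (r)*(r - 5)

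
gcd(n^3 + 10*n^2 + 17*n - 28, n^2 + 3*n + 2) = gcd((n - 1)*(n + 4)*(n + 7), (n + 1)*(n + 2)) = 1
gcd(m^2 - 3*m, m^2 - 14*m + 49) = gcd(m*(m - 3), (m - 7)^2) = 1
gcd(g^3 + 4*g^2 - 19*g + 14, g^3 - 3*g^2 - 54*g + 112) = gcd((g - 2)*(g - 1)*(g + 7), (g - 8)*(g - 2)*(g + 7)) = g^2 + 5*g - 14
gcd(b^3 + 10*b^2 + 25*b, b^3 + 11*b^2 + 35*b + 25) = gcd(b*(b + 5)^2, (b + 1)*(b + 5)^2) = b^2 + 10*b + 25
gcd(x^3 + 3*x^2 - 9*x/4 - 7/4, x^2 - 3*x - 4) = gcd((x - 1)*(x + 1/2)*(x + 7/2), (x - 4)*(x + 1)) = 1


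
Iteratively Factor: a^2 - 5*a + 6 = (a - 2)*(a - 3)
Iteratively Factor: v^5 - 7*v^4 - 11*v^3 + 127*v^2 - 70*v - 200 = (v - 5)*(v^4 - 2*v^3 - 21*v^2 + 22*v + 40) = (v - 5)*(v + 1)*(v^3 - 3*v^2 - 18*v + 40) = (v - 5)*(v - 2)*(v + 1)*(v^2 - v - 20) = (v - 5)^2*(v - 2)*(v + 1)*(v + 4)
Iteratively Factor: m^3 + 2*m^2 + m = (m + 1)*(m^2 + m) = m*(m + 1)*(m + 1)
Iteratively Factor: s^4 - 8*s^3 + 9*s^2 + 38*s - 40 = (s - 5)*(s^3 - 3*s^2 - 6*s + 8) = (s - 5)*(s - 1)*(s^2 - 2*s - 8) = (s - 5)*(s - 4)*(s - 1)*(s + 2)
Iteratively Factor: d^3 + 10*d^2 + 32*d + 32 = (d + 4)*(d^2 + 6*d + 8) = (d + 2)*(d + 4)*(d + 4)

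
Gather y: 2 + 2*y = 2*y + 2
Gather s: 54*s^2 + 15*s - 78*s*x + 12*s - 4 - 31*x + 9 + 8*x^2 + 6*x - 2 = 54*s^2 + s*(27 - 78*x) + 8*x^2 - 25*x + 3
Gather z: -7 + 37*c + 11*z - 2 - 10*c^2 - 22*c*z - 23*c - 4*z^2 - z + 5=-10*c^2 + 14*c - 4*z^2 + z*(10 - 22*c) - 4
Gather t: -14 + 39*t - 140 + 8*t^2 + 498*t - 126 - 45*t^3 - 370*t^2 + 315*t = -45*t^3 - 362*t^2 + 852*t - 280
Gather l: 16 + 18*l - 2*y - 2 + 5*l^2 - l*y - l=5*l^2 + l*(17 - y) - 2*y + 14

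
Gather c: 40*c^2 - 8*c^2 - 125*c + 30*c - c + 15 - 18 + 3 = 32*c^2 - 96*c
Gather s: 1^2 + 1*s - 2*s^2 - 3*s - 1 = -2*s^2 - 2*s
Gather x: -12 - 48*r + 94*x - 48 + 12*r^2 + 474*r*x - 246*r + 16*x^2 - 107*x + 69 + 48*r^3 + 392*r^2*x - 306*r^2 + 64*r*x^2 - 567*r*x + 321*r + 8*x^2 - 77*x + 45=48*r^3 - 294*r^2 + 27*r + x^2*(64*r + 24) + x*(392*r^2 - 93*r - 90) + 54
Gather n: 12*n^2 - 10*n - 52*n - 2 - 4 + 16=12*n^2 - 62*n + 10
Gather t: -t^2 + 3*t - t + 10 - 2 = -t^2 + 2*t + 8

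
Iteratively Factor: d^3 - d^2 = (d)*(d^2 - d) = d^2*(d - 1)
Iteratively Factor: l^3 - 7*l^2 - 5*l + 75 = (l - 5)*(l^2 - 2*l - 15) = (l - 5)*(l + 3)*(l - 5)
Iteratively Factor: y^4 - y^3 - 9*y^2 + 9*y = (y - 1)*(y^3 - 9*y) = y*(y - 1)*(y^2 - 9) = y*(y - 1)*(y + 3)*(y - 3)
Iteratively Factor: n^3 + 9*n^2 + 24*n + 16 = (n + 4)*(n^2 + 5*n + 4) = (n + 1)*(n + 4)*(n + 4)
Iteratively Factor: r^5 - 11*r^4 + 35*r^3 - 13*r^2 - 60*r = (r - 3)*(r^4 - 8*r^3 + 11*r^2 + 20*r) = r*(r - 3)*(r^3 - 8*r^2 + 11*r + 20) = r*(r - 4)*(r - 3)*(r^2 - 4*r - 5) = r*(r - 4)*(r - 3)*(r + 1)*(r - 5)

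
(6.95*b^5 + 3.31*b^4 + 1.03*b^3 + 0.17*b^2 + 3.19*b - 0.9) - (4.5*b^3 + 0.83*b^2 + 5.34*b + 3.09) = 6.95*b^5 + 3.31*b^4 - 3.47*b^3 - 0.66*b^2 - 2.15*b - 3.99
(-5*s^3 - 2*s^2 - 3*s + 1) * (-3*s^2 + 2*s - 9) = 15*s^5 - 4*s^4 + 50*s^3 + 9*s^2 + 29*s - 9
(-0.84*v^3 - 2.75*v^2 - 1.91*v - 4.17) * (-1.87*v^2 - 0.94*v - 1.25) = 1.5708*v^5 + 5.9321*v^4 + 7.2067*v^3 + 13.0308*v^2 + 6.3073*v + 5.2125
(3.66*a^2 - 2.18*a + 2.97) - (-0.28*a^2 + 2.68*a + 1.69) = 3.94*a^2 - 4.86*a + 1.28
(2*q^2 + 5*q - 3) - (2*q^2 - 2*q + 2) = 7*q - 5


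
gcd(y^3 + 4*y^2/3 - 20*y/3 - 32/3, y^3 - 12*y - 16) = y^2 + 4*y + 4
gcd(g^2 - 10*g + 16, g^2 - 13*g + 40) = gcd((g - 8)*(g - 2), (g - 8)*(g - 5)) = g - 8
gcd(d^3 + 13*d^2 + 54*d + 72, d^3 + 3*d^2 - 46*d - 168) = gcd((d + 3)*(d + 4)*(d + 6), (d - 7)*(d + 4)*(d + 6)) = d^2 + 10*d + 24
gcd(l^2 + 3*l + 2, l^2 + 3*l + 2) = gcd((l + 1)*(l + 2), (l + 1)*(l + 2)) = l^2 + 3*l + 2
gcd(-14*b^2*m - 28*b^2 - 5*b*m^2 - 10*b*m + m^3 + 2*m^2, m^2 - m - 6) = m + 2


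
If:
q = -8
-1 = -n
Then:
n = 1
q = -8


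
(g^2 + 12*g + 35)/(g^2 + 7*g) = (g + 5)/g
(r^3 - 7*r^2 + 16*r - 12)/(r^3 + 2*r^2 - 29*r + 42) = (r - 2)/(r + 7)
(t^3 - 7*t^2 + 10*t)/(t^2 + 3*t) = (t^2 - 7*t + 10)/(t + 3)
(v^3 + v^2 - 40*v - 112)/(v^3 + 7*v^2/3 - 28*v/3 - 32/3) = 3*(v^2 - 3*v - 28)/(3*v^2 - 5*v - 8)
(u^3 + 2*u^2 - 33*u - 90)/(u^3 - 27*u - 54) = (u + 5)/(u + 3)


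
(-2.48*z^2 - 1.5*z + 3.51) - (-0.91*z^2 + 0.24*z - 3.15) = -1.57*z^2 - 1.74*z + 6.66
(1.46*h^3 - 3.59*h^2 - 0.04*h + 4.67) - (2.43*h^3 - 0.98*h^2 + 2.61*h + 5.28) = -0.97*h^3 - 2.61*h^2 - 2.65*h - 0.61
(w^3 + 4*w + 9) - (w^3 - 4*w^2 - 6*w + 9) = 4*w^2 + 10*w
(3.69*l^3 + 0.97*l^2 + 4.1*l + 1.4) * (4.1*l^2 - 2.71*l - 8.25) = 15.129*l^5 - 6.0229*l^4 - 16.2612*l^3 - 13.3735*l^2 - 37.619*l - 11.55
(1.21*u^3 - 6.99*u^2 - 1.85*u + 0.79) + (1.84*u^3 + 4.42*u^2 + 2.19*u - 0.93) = 3.05*u^3 - 2.57*u^2 + 0.34*u - 0.14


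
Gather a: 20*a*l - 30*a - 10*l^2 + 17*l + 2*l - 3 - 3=a*(20*l - 30) - 10*l^2 + 19*l - 6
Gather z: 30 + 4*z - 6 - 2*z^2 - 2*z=-2*z^2 + 2*z + 24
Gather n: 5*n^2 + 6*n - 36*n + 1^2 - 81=5*n^2 - 30*n - 80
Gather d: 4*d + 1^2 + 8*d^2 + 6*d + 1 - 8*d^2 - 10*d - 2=0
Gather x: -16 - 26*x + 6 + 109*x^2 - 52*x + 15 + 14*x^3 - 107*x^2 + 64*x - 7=14*x^3 + 2*x^2 - 14*x - 2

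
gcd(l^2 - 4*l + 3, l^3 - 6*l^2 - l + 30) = l - 3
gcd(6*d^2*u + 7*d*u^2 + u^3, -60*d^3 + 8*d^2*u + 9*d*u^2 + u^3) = 6*d + u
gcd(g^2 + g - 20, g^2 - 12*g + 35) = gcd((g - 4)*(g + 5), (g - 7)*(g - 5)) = 1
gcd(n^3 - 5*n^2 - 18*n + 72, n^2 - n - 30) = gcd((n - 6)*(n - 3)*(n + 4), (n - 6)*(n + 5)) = n - 6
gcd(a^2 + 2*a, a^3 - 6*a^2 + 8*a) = a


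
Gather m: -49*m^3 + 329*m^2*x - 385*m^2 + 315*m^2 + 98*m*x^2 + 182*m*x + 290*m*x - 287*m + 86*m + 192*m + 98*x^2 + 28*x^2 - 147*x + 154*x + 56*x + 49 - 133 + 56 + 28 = -49*m^3 + m^2*(329*x - 70) + m*(98*x^2 + 472*x - 9) + 126*x^2 + 63*x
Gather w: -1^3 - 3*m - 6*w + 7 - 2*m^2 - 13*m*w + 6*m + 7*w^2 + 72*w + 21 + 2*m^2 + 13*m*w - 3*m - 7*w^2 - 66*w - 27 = 0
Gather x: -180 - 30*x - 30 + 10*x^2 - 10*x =10*x^2 - 40*x - 210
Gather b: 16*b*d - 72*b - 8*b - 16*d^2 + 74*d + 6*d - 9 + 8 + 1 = b*(16*d - 80) - 16*d^2 + 80*d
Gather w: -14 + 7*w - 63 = 7*w - 77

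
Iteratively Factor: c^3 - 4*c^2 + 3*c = (c)*(c^2 - 4*c + 3) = c*(c - 3)*(c - 1)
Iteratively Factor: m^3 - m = (m)*(m^2 - 1) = m*(m + 1)*(m - 1)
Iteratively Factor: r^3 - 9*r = (r)*(r^2 - 9) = r*(r - 3)*(r + 3)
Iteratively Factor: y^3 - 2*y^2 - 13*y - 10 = (y + 2)*(y^2 - 4*y - 5) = (y - 5)*(y + 2)*(y + 1)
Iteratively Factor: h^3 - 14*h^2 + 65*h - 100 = (h - 4)*(h^2 - 10*h + 25) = (h - 5)*(h - 4)*(h - 5)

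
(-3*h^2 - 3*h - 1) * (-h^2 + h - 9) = 3*h^4 + 25*h^2 + 26*h + 9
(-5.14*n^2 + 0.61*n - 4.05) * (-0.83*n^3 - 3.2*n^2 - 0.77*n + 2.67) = 4.2662*n^5 + 15.9417*n^4 + 5.3673*n^3 - 1.2335*n^2 + 4.7472*n - 10.8135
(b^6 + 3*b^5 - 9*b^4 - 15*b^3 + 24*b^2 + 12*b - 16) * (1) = b^6 + 3*b^5 - 9*b^4 - 15*b^3 + 24*b^2 + 12*b - 16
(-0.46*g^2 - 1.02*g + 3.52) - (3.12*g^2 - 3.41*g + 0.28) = -3.58*g^2 + 2.39*g + 3.24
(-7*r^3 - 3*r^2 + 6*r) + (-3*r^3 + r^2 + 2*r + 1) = -10*r^3 - 2*r^2 + 8*r + 1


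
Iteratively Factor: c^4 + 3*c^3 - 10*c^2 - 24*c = (c + 4)*(c^3 - c^2 - 6*c) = c*(c + 4)*(c^2 - c - 6) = c*(c - 3)*(c + 4)*(c + 2)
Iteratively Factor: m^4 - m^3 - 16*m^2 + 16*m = (m - 4)*(m^3 + 3*m^2 - 4*m) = (m - 4)*(m + 4)*(m^2 - m) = (m - 4)*(m - 1)*(m + 4)*(m)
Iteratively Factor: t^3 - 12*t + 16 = (t + 4)*(t^2 - 4*t + 4) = (t - 2)*(t + 4)*(t - 2)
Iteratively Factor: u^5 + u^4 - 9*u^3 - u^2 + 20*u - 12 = (u - 1)*(u^4 + 2*u^3 - 7*u^2 - 8*u + 12) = (u - 1)*(u + 3)*(u^3 - u^2 - 4*u + 4) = (u - 1)^2*(u + 3)*(u^2 - 4) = (u - 2)*(u - 1)^2*(u + 3)*(u + 2)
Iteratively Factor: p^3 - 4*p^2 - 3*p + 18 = (p + 2)*(p^2 - 6*p + 9) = (p - 3)*(p + 2)*(p - 3)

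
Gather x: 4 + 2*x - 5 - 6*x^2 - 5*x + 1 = -6*x^2 - 3*x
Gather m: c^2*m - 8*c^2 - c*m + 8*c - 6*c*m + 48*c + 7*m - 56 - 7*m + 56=-8*c^2 + 56*c + m*(c^2 - 7*c)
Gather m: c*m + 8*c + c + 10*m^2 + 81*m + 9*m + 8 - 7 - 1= 9*c + 10*m^2 + m*(c + 90)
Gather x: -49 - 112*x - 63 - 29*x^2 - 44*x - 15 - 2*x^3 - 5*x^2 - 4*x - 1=-2*x^3 - 34*x^2 - 160*x - 128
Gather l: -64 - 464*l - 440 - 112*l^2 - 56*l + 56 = -112*l^2 - 520*l - 448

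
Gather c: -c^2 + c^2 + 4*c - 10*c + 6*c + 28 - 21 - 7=0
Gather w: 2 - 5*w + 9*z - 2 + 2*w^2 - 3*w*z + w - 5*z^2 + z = 2*w^2 + w*(-3*z - 4) - 5*z^2 + 10*z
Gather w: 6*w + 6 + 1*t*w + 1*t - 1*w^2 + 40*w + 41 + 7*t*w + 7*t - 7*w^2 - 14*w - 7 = 8*t - 8*w^2 + w*(8*t + 32) + 40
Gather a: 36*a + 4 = 36*a + 4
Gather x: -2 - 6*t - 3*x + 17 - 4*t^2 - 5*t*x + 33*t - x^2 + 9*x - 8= -4*t^2 + 27*t - x^2 + x*(6 - 5*t) + 7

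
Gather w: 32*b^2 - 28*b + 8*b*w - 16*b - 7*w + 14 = 32*b^2 - 44*b + w*(8*b - 7) + 14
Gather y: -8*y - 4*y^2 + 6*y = -4*y^2 - 2*y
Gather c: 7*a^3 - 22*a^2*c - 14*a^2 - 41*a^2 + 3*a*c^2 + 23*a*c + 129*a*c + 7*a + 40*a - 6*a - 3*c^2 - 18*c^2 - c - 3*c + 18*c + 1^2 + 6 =7*a^3 - 55*a^2 + 41*a + c^2*(3*a - 21) + c*(-22*a^2 + 152*a + 14) + 7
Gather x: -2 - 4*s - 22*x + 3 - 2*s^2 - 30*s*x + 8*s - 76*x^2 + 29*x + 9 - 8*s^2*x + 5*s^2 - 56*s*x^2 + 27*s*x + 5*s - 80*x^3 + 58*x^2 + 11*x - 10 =3*s^2 + 9*s - 80*x^3 + x^2*(-56*s - 18) + x*(-8*s^2 - 3*s + 18)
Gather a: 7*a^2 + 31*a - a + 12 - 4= 7*a^2 + 30*a + 8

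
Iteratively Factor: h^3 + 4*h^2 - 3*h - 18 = (h + 3)*(h^2 + h - 6) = (h + 3)^2*(h - 2)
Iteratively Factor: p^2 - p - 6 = (p - 3)*(p + 2)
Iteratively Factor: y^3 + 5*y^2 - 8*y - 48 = (y + 4)*(y^2 + y - 12) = (y + 4)^2*(y - 3)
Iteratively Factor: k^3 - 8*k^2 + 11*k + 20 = (k - 5)*(k^2 - 3*k - 4) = (k - 5)*(k + 1)*(k - 4)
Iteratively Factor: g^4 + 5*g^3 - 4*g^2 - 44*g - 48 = (g + 4)*(g^3 + g^2 - 8*g - 12) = (g + 2)*(g + 4)*(g^2 - g - 6) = (g + 2)^2*(g + 4)*(g - 3)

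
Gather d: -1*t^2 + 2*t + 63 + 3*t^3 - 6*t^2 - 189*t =3*t^3 - 7*t^2 - 187*t + 63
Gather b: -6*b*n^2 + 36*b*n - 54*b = b*(-6*n^2 + 36*n - 54)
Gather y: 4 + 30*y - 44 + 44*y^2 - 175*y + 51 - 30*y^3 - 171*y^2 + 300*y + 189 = -30*y^3 - 127*y^2 + 155*y + 200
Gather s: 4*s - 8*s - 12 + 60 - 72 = -4*s - 24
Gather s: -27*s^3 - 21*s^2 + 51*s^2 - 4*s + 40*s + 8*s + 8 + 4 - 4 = -27*s^3 + 30*s^2 + 44*s + 8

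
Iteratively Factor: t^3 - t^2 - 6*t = (t)*(t^2 - t - 6) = t*(t - 3)*(t + 2)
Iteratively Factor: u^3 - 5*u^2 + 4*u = (u - 4)*(u^2 - u) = (u - 4)*(u - 1)*(u)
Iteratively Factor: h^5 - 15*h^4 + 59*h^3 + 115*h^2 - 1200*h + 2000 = (h - 5)*(h^4 - 10*h^3 + 9*h^2 + 160*h - 400) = (h - 5)*(h + 4)*(h^3 - 14*h^2 + 65*h - 100) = (h - 5)^2*(h + 4)*(h^2 - 9*h + 20) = (h - 5)^2*(h - 4)*(h + 4)*(h - 5)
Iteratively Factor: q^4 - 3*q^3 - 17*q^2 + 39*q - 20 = (q - 5)*(q^3 + 2*q^2 - 7*q + 4) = (q - 5)*(q + 4)*(q^2 - 2*q + 1) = (q - 5)*(q - 1)*(q + 4)*(q - 1)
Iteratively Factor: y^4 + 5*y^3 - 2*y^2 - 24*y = (y - 2)*(y^3 + 7*y^2 + 12*y) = (y - 2)*(y + 3)*(y^2 + 4*y) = y*(y - 2)*(y + 3)*(y + 4)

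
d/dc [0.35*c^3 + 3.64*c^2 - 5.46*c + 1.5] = 1.05*c^2 + 7.28*c - 5.46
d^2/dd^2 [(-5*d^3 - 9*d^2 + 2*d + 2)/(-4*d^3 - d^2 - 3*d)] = 4*(62*d^6 - 138*d^5 - 270*d^4 - 12*d^3 - 39*d^2 - 9*d - 9)/(d^3*(64*d^6 + 48*d^5 + 156*d^4 + 73*d^3 + 117*d^2 + 27*d + 27))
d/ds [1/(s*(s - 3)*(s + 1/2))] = 2*(-6*s^2 + 10*s + 3)/(s^2*(4*s^4 - 20*s^3 + 13*s^2 + 30*s + 9))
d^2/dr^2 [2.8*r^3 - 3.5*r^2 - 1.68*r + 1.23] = 16.8*r - 7.0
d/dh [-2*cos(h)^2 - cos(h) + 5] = (4*cos(h) + 1)*sin(h)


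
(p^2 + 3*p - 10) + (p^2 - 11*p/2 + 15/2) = 2*p^2 - 5*p/2 - 5/2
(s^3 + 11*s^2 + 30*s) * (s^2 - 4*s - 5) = s^5 + 7*s^4 - 19*s^3 - 175*s^2 - 150*s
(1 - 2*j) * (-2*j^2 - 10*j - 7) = 4*j^3 + 18*j^2 + 4*j - 7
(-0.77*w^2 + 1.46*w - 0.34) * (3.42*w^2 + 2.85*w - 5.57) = -2.6334*w^4 + 2.7987*w^3 + 7.2871*w^2 - 9.1012*w + 1.8938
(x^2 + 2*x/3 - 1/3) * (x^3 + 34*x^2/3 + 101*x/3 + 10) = x^5 + 12*x^4 + 368*x^3/9 + 86*x^2/3 - 41*x/9 - 10/3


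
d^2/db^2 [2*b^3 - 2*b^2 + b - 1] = 12*b - 4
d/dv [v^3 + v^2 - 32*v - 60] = 3*v^2 + 2*v - 32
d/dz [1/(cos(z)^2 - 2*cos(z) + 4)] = 2*(cos(z) - 1)*sin(z)/(cos(z)^2 - 2*cos(z) + 4)^2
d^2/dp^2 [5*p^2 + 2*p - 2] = 10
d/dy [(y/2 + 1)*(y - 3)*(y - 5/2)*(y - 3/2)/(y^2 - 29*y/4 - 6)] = (32*y^5 - 428*y^4 + 776*y^3 + 913*y^2 + 384*y - 4554)/(2*(16*y^4 - 232*y^3 + 649*y^2 + 1392*y + 576))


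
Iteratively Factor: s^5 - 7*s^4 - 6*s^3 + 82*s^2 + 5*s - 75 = (s + 1)*(s^4 - 8*s^3 + 2*s^2 + 80*s - 75) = (s - 5)*(s + 1)*(s^3 - 3*s^2 - 13*s + 15) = (s - 5)*(s + 1)*(s + 3)*(s^2 - 6*s + 5) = (s - 5)*(s - 1)*(s + 1)*(s + 3)*(s - 5)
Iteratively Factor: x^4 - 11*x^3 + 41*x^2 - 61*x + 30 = (x - 1)*(x^3 - 10*x^2 + 31*x - 30) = (x - 2)*(x - 1)*(x^2 - 8*x + 15) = (x - 3)*(x - 2)*(x - 1)*(x - 5)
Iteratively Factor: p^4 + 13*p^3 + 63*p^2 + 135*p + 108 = (p + 3)*(p^3 + 10*p^2 + 33*p + 36) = (p + 3)*(p + 4)*(p^2 + 6*p + 9) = (p + 3)^2*(p + 4)*(p + 3)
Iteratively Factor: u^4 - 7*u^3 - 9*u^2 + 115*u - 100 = (u - 5)*(u^3 - 2*u^2 - 19*u + 20) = (u - 5)*(u - 1)*(u^2 - u - 20) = (u - 5)^2*(u - 1)*(u + 4)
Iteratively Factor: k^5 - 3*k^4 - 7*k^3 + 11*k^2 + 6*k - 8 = (k + 2)*(k^4 - 5*k^3 + 3*k^2 + 5*k - 4) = (k - 1)*(k + 2)*(k^3 - 4*k^2 - k + 4) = (k - 1)*(k + 1)*(k + 2)*(k^2 - 5*k + 4) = (k - 4)*(k - 1)*(k + 1)*(k + 2)*(k - 1)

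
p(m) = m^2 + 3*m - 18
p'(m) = 2*m + 3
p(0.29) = -17.05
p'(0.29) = 3.58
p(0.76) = -15.14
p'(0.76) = 4.52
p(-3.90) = -14.49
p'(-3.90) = -4.80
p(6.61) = 45.52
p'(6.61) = 16.22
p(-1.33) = -20.22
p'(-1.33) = 0.34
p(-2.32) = -19.58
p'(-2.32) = -1.64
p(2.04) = -7.72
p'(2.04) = 7.08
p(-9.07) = 37.05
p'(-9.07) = -15.14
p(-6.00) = 0.00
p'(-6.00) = -9.00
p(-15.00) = 162.00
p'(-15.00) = -27.00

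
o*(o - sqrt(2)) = o^2 - sqrt(2)*o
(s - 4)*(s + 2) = s^2 - 2*s - 8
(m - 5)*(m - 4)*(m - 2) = m^3 - 11*m^2 + 38*m - 40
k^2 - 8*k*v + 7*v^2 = (k - 7*v)*(k - v)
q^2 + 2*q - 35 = (q - 5)*(q + 7)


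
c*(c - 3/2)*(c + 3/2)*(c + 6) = c^4 + 6*c^3 - 9*c^2/4 - 27*c/2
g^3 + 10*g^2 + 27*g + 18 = (g + 1)*(g + 3)*(g + 6)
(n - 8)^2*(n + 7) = n^3 - 9*n^2 - 48*n + 448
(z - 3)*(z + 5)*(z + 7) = z^3 + 9*z^2 - z - 105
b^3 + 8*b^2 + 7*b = b*(b + 1)*(b + 7)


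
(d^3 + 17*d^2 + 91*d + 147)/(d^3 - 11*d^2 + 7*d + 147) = (d^2 + 14*d + 49)/(d^2 - 14*d + 49)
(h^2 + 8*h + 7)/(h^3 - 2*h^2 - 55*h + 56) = (h + 1)/(h^2 - 9*h + 8)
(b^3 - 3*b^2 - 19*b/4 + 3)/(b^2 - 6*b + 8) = (b^2 + b - 3/4)/(b - 2)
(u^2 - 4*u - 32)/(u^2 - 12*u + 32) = (u + 4)/(u - 4)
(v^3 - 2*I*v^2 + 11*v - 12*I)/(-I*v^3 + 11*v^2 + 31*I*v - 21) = (I*v^2 + 5*v - 4*I)/(v^2 + 8*I*v - 7)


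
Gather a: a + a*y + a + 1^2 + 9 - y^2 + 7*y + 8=a*(y + 2) - y^2 + 7*y + 18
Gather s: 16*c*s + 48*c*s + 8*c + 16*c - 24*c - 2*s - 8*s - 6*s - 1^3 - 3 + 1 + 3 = s*(64*c - 16)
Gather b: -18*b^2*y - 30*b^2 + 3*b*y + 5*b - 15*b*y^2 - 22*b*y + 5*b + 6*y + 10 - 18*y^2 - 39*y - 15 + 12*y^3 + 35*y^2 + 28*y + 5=b^2*(-18*y - 30) + b*(-15*y^2 - 19*y + 10) + 12*y^3 + 17*y^2 - 5*y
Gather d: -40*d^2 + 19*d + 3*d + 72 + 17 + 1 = -40*d^2 + 22*d + 90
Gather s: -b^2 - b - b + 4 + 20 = -b^2 - 2*b + 24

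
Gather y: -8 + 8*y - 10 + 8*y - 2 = 16*y - 20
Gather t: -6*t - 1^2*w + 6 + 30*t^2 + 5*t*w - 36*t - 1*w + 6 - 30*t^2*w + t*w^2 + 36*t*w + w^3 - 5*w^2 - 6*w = t^2*(30 - 30*w) + t*(w^2 + 41*w - 42) + w^3 - 5*w^2 - 8*w + 12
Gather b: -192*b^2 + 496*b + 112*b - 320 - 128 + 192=-192*b^2 + 608*b - 256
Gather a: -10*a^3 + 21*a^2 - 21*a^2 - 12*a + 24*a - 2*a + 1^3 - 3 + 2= -10*a^3 + 10*a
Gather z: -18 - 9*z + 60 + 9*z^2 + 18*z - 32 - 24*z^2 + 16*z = -15*z^2 + 25*z + 10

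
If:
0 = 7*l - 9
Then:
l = 9/7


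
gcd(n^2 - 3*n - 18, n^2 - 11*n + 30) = n - 6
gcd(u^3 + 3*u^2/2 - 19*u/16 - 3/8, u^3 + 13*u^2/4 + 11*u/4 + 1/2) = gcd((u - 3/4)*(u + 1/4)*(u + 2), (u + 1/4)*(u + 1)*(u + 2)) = u^2 + 9*u/4 + 1/2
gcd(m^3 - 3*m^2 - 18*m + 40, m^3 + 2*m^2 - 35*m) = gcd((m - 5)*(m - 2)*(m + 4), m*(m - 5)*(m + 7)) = m - 5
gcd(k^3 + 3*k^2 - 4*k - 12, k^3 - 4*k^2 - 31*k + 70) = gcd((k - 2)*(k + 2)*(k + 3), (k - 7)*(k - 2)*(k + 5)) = k - 2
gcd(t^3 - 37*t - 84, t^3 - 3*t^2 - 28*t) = t^2 - 3*t - 28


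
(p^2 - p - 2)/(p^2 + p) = (p - 2)/p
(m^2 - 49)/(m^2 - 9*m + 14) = (m + 7)/(m - 2)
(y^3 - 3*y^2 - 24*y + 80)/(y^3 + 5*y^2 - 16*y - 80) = (y - 4)/(y + 4)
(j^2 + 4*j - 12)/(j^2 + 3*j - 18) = (j - 2)/(j - 3)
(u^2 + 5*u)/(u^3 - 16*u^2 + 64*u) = (u + 5)/(u^2 - 16*u + 64)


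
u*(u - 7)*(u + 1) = u^3 - 6*u^2 - 7*u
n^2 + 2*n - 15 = (n - 3)*(n + 5)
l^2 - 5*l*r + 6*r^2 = (l - 3*r)*(l - 2*r)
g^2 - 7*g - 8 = (g - 8)*(g + 1)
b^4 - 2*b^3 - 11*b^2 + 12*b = b*(b - 4)*(b - 1)*(b + 3)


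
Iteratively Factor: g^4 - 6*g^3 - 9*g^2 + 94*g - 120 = (g - 2)*(g^3 - 4*g^2 - 17*g + 60) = (g - 5)*(g - 2)*(g^2 + g - 12) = (g - 5)*(g - 2)*(g + 4)*(g - 3)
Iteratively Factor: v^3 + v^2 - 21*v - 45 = (v - 5)*(v^2 + 6*v + 9) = (v - 5)*(v + 3)*(v + 3)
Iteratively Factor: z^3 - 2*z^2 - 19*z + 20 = (z - 1)*(z^2 - z - 20) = (z - 1)*(z + 4)*(z - 5)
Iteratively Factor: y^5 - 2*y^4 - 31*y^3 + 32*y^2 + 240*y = (y + 4)*(y^4 - 6*y^3 - 7*y^2 + 60*y) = (y - 4)*(y + 4)*(y^3 - 2*y^2 - 15*y) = (y - 4)*(y + 3)*(y + 4)*(y^2 - 5*y) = (y - 5)*(y - 4)*(y + 3)*(y + 4)*(y)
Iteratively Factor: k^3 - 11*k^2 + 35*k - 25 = (k - 5)*(k^2 - 6*k + 5) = (k - 5)*(k - 1)*(k - 5)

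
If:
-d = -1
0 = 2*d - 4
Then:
No Solution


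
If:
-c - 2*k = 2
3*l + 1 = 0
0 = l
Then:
No Solution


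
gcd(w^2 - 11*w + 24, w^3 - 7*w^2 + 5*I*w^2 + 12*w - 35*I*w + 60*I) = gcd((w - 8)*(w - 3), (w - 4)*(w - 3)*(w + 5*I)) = w - 3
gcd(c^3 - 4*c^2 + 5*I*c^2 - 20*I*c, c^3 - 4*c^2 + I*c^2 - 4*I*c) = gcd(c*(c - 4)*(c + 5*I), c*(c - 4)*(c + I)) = c^2 - 4*c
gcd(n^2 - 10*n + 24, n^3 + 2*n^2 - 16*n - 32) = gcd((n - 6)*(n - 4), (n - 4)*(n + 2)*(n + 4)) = n - 4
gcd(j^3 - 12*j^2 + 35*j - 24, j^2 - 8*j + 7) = j - 1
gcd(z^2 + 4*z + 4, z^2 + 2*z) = z + 2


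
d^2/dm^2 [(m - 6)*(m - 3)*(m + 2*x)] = 6*m + 4*x - 18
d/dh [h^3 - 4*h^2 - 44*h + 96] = 3*h^2 - 8*h - 44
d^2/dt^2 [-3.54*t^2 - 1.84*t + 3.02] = -7.08000000000000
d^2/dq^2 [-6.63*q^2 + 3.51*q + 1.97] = -13.2600000000000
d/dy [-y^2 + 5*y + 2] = 5 - 2*y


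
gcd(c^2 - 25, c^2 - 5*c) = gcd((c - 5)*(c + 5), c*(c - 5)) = c - 5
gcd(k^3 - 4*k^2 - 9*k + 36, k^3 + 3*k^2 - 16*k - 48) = k^2 - k - 12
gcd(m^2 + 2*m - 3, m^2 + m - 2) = m - 1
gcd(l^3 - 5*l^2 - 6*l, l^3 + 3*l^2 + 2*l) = l^2 + l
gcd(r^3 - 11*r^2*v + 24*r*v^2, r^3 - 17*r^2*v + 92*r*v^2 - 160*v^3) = r - 8*v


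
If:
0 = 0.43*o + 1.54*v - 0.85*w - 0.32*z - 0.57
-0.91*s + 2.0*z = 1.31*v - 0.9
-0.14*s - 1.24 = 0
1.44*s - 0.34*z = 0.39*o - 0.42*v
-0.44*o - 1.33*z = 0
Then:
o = -20.18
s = -8.86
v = 17.03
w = 17.47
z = 6.68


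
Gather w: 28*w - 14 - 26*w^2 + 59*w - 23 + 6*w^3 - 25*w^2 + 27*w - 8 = 6*w^3 - 51*w^2 + 114*w - 45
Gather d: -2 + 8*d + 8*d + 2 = 16*d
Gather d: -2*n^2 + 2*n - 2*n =-2*n^2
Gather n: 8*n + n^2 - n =n^2 + 7*n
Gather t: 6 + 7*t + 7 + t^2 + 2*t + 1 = t^2 + 9*t + 14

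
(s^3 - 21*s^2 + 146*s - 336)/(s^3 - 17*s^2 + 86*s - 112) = (s - 6)/(s - 2)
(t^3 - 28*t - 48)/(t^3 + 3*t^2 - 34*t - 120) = (t + 2)/(t + 5)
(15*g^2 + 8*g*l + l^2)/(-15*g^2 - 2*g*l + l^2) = (-5*g - l)/(5*g - l)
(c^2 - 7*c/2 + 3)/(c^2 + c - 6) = (c - 3/2)/(c + 3)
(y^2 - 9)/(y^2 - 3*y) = (y + 3)/y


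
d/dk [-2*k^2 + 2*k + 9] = 2 - 4*k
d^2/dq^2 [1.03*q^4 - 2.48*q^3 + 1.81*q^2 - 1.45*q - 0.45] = 12.36*q^2 - 14.88*q + 3.62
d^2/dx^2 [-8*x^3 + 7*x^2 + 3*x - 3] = 14 - 48*x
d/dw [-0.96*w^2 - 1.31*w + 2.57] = -1.92*w - 1.31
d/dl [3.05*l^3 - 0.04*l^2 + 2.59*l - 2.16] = 9.15*l^2 - 0.08*l + 2.59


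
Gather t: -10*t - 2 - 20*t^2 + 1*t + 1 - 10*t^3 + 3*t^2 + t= -10*t^3 - 17*t^2 - 8*t - 1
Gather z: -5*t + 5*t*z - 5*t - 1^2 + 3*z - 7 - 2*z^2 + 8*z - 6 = -10*t - 2*z^2 + z*(5*t + 11) - 14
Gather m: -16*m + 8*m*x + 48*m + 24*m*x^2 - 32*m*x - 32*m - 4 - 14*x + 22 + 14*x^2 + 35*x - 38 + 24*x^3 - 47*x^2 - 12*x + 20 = m*(24*x^2 - 24*x) + 24*x^3 - 33*x^2 + 9*x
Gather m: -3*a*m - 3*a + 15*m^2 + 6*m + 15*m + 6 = -3*a + 15*m^2 + m*(21 - 3*a) + 6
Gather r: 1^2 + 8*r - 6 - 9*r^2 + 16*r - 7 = -9*r^2 + 24*r - 12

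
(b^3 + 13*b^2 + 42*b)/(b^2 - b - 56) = b*(b + 6)/(b - 8)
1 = 1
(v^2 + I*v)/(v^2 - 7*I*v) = (v + I)/(v - 7*I)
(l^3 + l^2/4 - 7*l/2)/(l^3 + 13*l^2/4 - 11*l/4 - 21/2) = l/(l + 3)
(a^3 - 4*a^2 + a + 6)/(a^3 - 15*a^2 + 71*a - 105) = (a^2 - a - 2)/(a^2 - 12*a + 35)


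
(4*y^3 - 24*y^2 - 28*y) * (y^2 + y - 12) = 4*y^5 - 20*y^4 - 100*y^3 + 260*y^2 + 336*y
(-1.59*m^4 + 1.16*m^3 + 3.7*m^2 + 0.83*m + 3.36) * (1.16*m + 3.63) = -1.8444*m^5 - 4.4261*m^4 + 8.5028*m^3 + 14.3938*m^2 + 6.9105*m + 12.1968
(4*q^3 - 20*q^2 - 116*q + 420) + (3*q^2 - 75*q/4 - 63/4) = 4*q^3 - 17*q^2 - 539*q/4 + 1617/4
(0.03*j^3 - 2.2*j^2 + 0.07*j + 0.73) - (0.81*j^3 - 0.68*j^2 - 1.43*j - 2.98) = -0.78*j^3 - 1.52*j^2 + 1.5*j + 3.71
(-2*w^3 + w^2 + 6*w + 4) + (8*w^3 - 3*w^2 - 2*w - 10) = 6*w^3 - 2*w^2 + 4*w - 6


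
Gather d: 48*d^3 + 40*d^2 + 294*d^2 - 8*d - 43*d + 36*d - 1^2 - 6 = 48*d^3 + 334*d^2 - 15*d - 7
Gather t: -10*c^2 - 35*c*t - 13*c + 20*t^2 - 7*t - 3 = -10*c^2 - 13*c + 20*t^2 + t*(-35*c - 7) - 3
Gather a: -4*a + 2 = 2 - 4*a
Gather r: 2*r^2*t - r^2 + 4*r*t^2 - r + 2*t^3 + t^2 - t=r^2*(2*t - 1) + r*(4*t^2 - 1) + 2*t^3 + t^2 - t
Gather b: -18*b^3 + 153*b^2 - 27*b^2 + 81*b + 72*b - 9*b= -18*b^3 + 126*b^2 + 144*b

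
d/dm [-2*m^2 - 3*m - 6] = -4*m - 3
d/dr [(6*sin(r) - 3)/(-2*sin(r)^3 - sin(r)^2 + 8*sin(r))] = 6*(2*sin(r) - sin(3*r) + cos(2*r) + 3)*cos(r)/((sin(r) - cos(2*r) - 7)^2*sin(r)^2)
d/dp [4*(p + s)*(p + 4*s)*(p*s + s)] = 4*s*(3*p^2 + 10*p*s + 2*p + 4*s^2 + 5*s)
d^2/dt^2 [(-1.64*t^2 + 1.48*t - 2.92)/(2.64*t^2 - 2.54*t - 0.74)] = (-1.36435199999994*t^3 - 141.330816*t^2 + 134.83008*t - 56.446112)/(18.399744*t^6 - 53.108352*t^5 + 35.62416*t^4 + 13.3858*t^3 - 9.98556*t^2 - 4.172712*t - 0.405224)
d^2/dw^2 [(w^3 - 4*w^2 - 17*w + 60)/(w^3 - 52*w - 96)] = 2*(-4*w^6 + 105*w^5 + 312*w^4 - 868*w^3 - 4176*w^2 + 44928*w + 210240)/(w^9 - 156*w^7 - 288*w^6 + 8112*w^5 + 29952*w^4 - 112960*w^3 - 778752*w^2 - 1437696*w - 884736)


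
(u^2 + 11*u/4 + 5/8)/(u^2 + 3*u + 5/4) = (4*u + 1)/(2*(2*u + 1))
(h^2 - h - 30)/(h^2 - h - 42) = (-h^2 + h + 30)/(-h^2 + h + 42)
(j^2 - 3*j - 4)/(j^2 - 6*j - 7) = (j - 4)/(j - 7)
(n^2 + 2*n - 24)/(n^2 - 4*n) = (n + 6)/n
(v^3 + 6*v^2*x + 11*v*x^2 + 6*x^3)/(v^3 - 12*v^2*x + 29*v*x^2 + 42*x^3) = (v^2 + 5*v*x + 6*x^2)/(v^2 - 13*v*x + 42*x^2)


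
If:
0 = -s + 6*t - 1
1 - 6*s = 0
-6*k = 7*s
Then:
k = -7/36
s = 1/6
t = 7/36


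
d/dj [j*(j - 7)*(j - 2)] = 3*j^2 - 18*j + 14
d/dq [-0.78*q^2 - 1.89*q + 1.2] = -1.56*q - 1.89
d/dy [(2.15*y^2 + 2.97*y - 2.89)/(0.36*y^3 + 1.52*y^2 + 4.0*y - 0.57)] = (-0.774*y^4 - 2.1384*y^3 + 7.2068*y^2 + 6.3346*y + 9.8671)/(0.1296*y^6 + 1.0944*y^5 + 5.1904*y^4 + 11.7496*y^3 + 14.2672*y^2 - 4.56*y + 0.3249)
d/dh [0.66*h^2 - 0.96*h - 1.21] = 1.32*h - 0.96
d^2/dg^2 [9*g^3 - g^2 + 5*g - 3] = 54*g - 2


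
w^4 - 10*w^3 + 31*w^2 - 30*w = w*(w - 5)*(w - 3)*(w - 2)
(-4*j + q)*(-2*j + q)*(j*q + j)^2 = 8*j^4*q^2 + 16*j^4*q + 8*j^4 - 6*j^3*q^3 - 12*j^3*q^2 - 6*j^3*q + j^2*q^4 + 2*j^2*q^3 + j^2*q^2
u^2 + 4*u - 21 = (u - 3)*(u + 7)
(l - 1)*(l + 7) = l^2 + 6*l - 7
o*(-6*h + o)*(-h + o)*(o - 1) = 6*h^2*o^2 - 6*h^2*o - 7*h*o^3 + 7*h*o^2 + o^4 - o^3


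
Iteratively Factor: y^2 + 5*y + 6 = (y + 3)*(y + 2)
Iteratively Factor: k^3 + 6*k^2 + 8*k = (k)*(k^2 + 6*k + 8) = k*(k + 2)*(k + 4)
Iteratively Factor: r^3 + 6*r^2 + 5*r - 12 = (r + 3)*(r^2 + 3*r - 4) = (r + 3)*(r + 4)*(r - 1)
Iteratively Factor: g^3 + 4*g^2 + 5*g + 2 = (g + 1)*(g^2 + 3*g + 2) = (g + 1)*(g + 2)*(g + 1)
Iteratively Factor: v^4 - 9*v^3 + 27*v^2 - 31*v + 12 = (v - 3)*(v^3 - 6*v^2 + 9*v - 4) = (v - 4)*(v - 3)*(v^2 - 2*v + 1) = (v - 4)*(v - 3)*(v - 1)*(v - 1)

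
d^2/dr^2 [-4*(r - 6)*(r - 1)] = -8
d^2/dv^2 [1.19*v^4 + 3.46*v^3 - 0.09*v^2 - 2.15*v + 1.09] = 14.28*v^2 + 20.76*v - 0.18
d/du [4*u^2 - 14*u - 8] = 8*u - 14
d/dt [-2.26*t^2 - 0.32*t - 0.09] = -4.52*t - 0.32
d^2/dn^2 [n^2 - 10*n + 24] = 2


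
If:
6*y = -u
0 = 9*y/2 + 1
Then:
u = 4/3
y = -2/9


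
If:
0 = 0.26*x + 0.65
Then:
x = -2.50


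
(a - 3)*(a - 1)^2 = a^3 - 5*a^2 + 7*a - 3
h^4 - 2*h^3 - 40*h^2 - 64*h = h*(h - 8)*(h + 2)*(h + 4)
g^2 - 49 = (g - 7)*(g + 7)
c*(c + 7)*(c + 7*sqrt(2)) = c^3 + 7*c^2 + 7*sqrt(2)*c^2 + 49*sqrt(2)*c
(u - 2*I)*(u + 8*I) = u^2 + 6*I*u + 16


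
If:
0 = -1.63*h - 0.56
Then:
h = -0.34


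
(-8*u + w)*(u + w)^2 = -8*u^3 - 15*u^2*w - 6*u*w^2 + w^3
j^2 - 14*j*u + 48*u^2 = (j - 8*u)*(j - 6*u)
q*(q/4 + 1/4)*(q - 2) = q^3/4 - q^2/4 - q/2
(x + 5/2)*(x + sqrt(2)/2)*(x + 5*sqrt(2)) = x^3 + 5*x^2/2 + 11*sqrt(2)*x^2/2 + 5*x + 55*sqrt(2)*x/4 + 25/2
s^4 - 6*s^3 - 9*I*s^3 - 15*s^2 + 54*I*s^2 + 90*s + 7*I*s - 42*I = (s - 6)*(s - 7*I)*(s - I)^2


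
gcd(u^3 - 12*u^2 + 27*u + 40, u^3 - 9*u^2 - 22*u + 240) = u - 8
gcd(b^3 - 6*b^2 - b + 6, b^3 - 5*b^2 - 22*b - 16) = b + 1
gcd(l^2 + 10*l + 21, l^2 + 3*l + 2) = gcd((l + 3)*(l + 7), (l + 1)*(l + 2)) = 1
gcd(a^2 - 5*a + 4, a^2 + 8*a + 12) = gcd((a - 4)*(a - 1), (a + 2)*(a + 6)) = 1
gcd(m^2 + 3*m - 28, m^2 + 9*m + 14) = m + 7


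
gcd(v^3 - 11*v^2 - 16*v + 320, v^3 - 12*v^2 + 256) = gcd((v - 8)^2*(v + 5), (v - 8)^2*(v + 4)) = v^2 - 16*v + 64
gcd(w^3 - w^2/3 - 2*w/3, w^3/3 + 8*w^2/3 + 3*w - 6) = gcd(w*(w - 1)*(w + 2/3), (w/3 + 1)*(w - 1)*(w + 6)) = w - 1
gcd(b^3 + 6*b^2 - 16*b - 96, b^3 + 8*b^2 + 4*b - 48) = b^2 + 10*b + 24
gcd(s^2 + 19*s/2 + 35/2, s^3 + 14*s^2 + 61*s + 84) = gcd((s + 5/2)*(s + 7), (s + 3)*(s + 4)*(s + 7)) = s + 7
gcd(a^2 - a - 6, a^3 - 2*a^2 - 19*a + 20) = 1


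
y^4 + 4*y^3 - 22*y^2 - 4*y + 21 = (y - 3)*(y - 1)*(y + 1)*(y + 7)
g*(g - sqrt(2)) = g^2 - sqrt(2)*g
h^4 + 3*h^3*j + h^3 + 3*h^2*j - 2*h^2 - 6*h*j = h*(h - 1)*(h + 2)*(h + 3*j)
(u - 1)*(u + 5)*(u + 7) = u^3 + 11*u^2 + 23*u - 35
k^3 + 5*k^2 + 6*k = k*(k + 2)*(k + 3)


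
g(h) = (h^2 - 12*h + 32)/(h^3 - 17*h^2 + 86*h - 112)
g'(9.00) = -0.16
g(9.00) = 0.36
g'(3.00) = -0.44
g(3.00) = 0.25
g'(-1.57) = -0.04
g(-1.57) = -0.18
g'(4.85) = -0.18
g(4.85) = -0.14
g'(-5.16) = -0.01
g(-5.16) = -0.11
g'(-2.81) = -0.02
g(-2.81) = -0.14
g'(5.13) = -0.21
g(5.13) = -0.19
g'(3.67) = -0.20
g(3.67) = 0.06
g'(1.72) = -5.12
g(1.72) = -1.54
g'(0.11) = -0.12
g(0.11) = -0.30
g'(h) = (2*h - 12)/(h^3 - 17*h^2 + 86*h - 112) + (-3*h^2 + 34*h - 86)*(h^2 - 12*h + 32)/(h^3 - 17*h^2 + 86*h - 112)^2 = (-h^2 + 8*h - 22)/(h^4 - 18*h^3 + 109*h^2 - 252*h + 196)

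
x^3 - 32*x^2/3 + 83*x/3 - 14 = (x - 7)*(x - 3)*(x - 2/3)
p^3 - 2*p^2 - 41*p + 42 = (p - 7)*(p - 1)*(p + 6)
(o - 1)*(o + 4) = o^2 + 3*o - 4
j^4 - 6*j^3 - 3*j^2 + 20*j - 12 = (j - 6)*(j - 1)^2*(j + 2)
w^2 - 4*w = w*(w - 4)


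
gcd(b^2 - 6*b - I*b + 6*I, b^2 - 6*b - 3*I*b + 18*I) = b - 6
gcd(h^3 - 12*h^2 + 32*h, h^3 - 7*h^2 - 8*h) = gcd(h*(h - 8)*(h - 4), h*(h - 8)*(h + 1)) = h^2 - 8*h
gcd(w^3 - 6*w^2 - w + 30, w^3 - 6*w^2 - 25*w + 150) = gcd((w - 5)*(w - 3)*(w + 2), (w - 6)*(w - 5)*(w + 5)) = w - 5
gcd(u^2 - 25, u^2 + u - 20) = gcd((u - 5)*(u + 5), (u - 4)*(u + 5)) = u + 5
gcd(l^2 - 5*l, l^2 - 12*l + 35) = l - 5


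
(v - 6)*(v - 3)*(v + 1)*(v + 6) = v^4 - 2*v^3 - 39*v^2 + 72*v + 108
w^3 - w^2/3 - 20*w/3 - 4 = (w - 3)*(w + 2/3)*(w + 2)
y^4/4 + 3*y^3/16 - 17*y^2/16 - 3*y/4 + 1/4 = (y/4 + 1/4)*(y - 2)*(y - 1/4)*(y + 2)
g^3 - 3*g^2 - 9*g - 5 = (g - 5)*(g + 1)^2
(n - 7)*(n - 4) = n^2 - 11*n + 28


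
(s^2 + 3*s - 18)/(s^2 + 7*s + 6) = (s - 3)/(s + 1)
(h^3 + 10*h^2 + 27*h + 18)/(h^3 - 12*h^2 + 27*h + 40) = (h^2 + 9*h + 18)/(h^2 - 13*h + 40)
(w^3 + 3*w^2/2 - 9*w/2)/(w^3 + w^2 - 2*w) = (w^2 + 3*w/2 - 9/2)/(w^2 + w - 2)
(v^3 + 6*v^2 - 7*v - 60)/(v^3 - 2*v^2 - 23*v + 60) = (v + 4)/(v - 4)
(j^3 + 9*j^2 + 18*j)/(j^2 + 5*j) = (j^2 + 9*j + 18)/(j + 5)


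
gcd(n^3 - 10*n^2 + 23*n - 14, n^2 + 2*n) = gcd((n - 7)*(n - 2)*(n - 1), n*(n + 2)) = 1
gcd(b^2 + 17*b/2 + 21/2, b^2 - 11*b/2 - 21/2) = b + 3/2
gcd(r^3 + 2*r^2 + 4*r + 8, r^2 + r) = 1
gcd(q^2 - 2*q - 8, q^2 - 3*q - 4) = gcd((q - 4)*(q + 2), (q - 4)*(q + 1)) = q - 4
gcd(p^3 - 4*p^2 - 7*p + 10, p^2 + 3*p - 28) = 1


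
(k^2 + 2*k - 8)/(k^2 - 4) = (k + 4)/(k + 2)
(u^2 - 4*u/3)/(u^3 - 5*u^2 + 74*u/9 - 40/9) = 3*u/(3*u^2 - 11*u + 10)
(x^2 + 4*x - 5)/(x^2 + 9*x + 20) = (x - 1)/(x + 4)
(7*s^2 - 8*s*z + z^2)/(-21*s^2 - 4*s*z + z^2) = (-s + z)/(3*s + z)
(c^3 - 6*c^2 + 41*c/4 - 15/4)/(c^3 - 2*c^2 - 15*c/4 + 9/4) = (2*c - 5)/(2*c + 3)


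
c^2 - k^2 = (c - k)*(c + k)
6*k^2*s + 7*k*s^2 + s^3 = s*(k + s)*(6*k + s)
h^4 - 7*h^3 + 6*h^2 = h^2*(h - 6)*(h - 1)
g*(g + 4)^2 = g^3 + 8*g^2 + 16*g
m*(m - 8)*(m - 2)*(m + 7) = m^4 - 3*m^3 - 54*m^2 + 112*m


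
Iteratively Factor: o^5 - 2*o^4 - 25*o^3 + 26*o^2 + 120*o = (o)*(o^4 - 2*o^3 - 25*o^2 + 26*o + 120) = o*(o - 5)*(o^3 + 3*o^2 - 10*o - 24) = o*(o - 5)*(o - 3)*(o^2 + 6*o + 8) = o*(o - 5)*(o - 3)*(o + 4)*(o + 2)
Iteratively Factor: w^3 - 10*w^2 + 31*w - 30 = (w - 2)*(w^2 - 8*w + 15) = (w - 5)*(w - 2)*(w - 3)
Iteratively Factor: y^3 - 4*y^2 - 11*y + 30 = (y - 5)*(y^2 + y - 6) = (y - 5)*(y - 2)*(y + 3)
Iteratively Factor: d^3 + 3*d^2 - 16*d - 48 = (d + 4)*(d^2 - d - 12) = (d + 3)*(d + 4)*(d - 4)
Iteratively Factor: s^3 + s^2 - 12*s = (s + 4)*(s^2 - 3*s) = s*(s + 4)*(s - 3)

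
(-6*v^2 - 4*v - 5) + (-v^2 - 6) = -7*v^2 - 4*v - 11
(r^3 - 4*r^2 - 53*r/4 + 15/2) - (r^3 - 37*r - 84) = -4*r^2 + 95*r/4 + 183/2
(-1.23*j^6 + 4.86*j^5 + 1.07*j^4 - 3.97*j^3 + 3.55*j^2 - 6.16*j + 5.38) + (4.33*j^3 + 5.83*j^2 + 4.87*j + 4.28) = -1.23*j^6 + 4.86*j^5 + 1.07*j^4 + 0.36*j^3 + 9.38*j^2 - 1.29*j + 9.66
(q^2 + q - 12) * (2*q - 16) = 2*q^3 - 14*q^2 - 40*q + 192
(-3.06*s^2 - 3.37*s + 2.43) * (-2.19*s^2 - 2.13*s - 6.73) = 6.7014*s^4 + 13.8981*s^3 + 22.4502*s^2 + 17.5042*s - 16.3539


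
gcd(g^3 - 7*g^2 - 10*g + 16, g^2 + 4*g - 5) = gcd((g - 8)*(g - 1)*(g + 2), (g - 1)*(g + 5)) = g - 1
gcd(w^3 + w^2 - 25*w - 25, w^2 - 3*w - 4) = w + 1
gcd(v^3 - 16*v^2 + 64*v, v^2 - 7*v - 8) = v - 8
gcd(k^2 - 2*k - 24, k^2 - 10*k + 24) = k - 6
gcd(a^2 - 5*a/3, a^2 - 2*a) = a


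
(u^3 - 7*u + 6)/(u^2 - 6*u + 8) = (u^2 + 2*u - 3)/(u - 4)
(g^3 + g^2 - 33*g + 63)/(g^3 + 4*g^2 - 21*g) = (g - 3)/g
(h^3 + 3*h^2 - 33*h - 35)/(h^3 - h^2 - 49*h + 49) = (h^2 - 4*h - 5)/(h^2 - 8*h + 7)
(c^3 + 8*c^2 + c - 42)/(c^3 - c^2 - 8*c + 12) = (c + 7)/(c - 2)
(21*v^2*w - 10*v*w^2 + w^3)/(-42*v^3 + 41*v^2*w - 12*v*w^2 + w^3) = -w/(2*v - w)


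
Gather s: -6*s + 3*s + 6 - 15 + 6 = -3*s - 3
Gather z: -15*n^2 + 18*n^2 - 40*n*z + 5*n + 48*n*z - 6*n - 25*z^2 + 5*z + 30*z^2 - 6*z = 3*n^2 - n + 5*z^2 + z*(8*n - 1)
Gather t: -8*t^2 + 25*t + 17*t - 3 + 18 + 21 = -8*t^2 + 42*t + 36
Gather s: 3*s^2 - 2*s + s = 3*s^2 - s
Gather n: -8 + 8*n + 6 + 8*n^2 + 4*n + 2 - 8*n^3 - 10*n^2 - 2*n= -8*n^3 - 2*n^2 + 10*n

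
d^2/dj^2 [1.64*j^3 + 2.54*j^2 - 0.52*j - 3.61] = 9.84*j + 5.08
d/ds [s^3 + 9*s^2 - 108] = 3*s*(s + 6)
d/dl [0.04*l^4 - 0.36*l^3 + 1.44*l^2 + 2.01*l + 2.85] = 0.16*l^3 - 1.08*l^2 + 2.88*l + 2.01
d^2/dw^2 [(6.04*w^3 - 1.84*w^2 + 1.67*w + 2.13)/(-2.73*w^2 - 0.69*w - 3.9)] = (2.1316282072803e-14*w^4 + 91.03977*w^3 - 310.312782*w^2 - 468.601146*w + 108.288774)/(20.346417*w^6 + 15.427503*w^5 + 91.098189*w^4 + 44.407089*w^3 + 130.14027*w^2 + 31.4847*w + 59.319)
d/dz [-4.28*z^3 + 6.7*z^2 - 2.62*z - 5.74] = -12.84*z^2 + 13.4*z - 2.62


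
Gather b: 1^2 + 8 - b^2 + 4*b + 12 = -b^2 + 4*b + 21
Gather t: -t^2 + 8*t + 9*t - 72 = -t^2 + 17*t - 72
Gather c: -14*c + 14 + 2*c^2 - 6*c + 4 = 2*c^2 - 20*c + 18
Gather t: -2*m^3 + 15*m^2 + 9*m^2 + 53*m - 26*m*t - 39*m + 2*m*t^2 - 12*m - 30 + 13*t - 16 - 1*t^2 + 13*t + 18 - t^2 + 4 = -2*m^3 + 24*m^2 + 2*m + t^2*(2*m - 2) + t*(26 - 26*m) - 24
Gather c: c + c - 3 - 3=2*c - 6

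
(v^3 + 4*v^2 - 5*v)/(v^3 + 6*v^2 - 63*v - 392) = v*(v^2 + 4*v - 5)/(v^3 + 6*v^2 - 63*v - 392)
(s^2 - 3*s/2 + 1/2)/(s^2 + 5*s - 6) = (s - 1/2)/(s + 6)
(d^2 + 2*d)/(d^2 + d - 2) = d/(d - 1)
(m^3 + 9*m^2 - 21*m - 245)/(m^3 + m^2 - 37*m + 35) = (m + 7)/(m - 1)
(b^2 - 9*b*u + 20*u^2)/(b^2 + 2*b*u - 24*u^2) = (b - 5*u)/(b + 6*u)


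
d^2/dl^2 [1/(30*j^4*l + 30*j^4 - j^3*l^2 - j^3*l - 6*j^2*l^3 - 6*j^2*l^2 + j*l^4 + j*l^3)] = 2*((j^2 + 18*j*l + 6*j - 6*l^2 - 3*l)*(30*j^3*l + 30*j^3 - j^2*l^2 - j^2*l - 6*j*l^3 - 6*j*l^2 + l^4 + l^3) + (-30*j^3 + 2*j^2*l + j^2 + 18*j*l^2 + 12*j*l - 4*l^3 - 3*l^2)^2)/(j*(30*j^3*l + 30*j^3 - j^2*l^2 - j^2*l - 6*j*l^3 - 6*j*l^2 + l^4 + l^3)^3)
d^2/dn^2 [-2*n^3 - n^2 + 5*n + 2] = -12*n - 2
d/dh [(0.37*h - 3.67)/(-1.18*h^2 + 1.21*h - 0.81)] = (0.4366*h^2 - 8.6612*h + 4.141)/(1.3924*h^4 - 2.8556*h^3 + 3.3757*h^2 - 1.9602*h + 0.6561)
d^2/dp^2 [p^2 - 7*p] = 2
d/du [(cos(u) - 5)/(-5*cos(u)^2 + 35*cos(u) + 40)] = (sin(u)^2 + 10*cos(u) - 44)*sin(u)/(5*(sin(u)^2 + 7*cos(u) + 7)^2)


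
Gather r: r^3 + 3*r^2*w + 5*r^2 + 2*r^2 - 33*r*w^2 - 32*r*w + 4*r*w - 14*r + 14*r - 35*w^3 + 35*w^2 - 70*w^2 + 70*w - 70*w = r^3 + r^2*(3*w + 7) + r*(-33*w^2 - 28*w) - 35*w^3 - 35*w^2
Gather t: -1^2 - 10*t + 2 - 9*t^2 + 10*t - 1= -9*t^2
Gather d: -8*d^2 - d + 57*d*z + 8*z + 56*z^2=-8*d^2 + d*(57*z - 1) + 56*z^2 + 8*z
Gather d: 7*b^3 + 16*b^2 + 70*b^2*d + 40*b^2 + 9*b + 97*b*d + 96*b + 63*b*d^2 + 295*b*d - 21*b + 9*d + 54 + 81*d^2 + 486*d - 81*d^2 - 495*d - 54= 7*b^3 + 56*b^2 + 63*b*d^2 + 84*b + d*(70*b^2 + 392*b)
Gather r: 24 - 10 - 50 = -36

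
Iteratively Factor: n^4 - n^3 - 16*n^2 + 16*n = (n + 4)*(n^3 - 5*n^2 + 4*n) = n*(n + 4)*(n^2 - 5*n + 4) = n*(n - 4)*(n + 4)*(n - 1)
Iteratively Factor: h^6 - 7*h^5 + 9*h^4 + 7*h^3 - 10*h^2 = (h)*(h^5 - 7*h^4 + 9*h^3 + 7*h^2 - 10*h) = h*(h + 1)*(h^4 - 8*h^3 + 17*h^2 - 10*h) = h*(h - 2)*(h + 1)*(h^3 - 6*h^2 + 5*h) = h^2*(h - 2)*(h + 1)*(h^2 - 6*h + 5) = h^2*(h - 5)*(h - 2)*(h + 1)*(h - 1)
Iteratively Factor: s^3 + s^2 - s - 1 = (s + 1)*(s^2 - 1) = (s - 1)*(s + 1)*(s + 1)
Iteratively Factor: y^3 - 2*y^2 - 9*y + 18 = (y - 3)*(y^2 + y - 6) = (y - 3)*(y - 2)*(y + 3)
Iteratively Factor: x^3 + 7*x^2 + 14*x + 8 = (x + 4)*(x^2 + 3*x + 2) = (x + 1)*(x + 4)*(x + 2)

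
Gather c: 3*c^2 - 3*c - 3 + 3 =3*c^2 - 3*c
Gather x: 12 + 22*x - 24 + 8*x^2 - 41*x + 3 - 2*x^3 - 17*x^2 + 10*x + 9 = -2*x^3 - 9*x^2 - 9*x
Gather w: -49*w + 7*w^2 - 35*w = 7*w^2 - 84*w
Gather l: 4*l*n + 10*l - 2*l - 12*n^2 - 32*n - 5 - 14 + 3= l*(4*n + 8) - 12*n^2 - 32*n - 16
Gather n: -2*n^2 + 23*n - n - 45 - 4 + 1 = -2*n^2 + 22*n - 48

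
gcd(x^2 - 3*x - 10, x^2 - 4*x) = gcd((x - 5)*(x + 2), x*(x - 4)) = 1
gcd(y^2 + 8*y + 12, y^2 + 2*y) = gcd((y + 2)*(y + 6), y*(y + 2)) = y + 2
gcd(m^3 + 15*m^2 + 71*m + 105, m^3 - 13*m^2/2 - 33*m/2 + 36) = m + 3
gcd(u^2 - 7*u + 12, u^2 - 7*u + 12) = u^2 - 7*u + 12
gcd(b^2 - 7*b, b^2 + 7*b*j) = b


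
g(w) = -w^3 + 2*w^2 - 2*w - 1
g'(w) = -3*w^2 + 4*w - 2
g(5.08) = -90.64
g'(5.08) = -59.10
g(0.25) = -1.39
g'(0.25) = -1.19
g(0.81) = -1.84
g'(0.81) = -0.73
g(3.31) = -21.97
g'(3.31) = -21.63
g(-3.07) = 52.92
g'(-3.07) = -42.55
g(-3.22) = 59.56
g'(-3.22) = -45.99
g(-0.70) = 1.72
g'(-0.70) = -6.27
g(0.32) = -1.47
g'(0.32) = -1.03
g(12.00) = -1465.00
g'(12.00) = -386.00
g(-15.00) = 3854.00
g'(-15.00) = -737.00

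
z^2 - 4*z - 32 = (z - 8)*(z + 4)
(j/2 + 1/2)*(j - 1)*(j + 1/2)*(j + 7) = j^4/2 + 15*j^3/4 + 5*j^2/4 - 15*j/4 - 7/4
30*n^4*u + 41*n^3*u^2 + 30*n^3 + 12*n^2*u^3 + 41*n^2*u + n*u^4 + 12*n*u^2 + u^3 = (n + u)*(5*n + u)*(6*n + u)*(n*u + 1)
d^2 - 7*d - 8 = (d - 8)*(d + 1)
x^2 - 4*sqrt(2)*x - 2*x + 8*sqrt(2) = (x - 2)*(x - 4*sqrt(2))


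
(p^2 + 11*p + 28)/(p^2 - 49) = (p + 4)/(p - 7)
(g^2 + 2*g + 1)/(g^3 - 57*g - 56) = (g + 1)/(g^2 - g - 56)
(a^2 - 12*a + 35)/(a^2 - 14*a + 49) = (a - 5)/(a - 7)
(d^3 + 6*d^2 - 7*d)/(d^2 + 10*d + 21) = d*(d - 1)/(d + 3)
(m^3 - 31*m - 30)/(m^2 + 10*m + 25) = (m^2 - 5*m - 6)/(m + 5)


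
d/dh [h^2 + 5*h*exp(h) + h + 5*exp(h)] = 5*h*exp(h) + 2*h + 10*exp(h) + 1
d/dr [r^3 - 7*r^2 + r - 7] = 3*r^2 - 14*r + 1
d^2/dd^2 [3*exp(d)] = 3*exp(d)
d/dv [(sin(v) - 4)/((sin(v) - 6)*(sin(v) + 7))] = (8*sin(v) + cos(v)^2 - 39)*cos(v)/((sin(v) - 6)^2*(sin(v) + 7)^2)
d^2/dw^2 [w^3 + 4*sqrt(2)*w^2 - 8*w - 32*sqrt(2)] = 6*w + 8*sqrt(2)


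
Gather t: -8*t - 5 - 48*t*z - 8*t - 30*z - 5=t*(-48*z - 16) - 30*z - 10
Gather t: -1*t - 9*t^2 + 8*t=-9*t^2 + 7*t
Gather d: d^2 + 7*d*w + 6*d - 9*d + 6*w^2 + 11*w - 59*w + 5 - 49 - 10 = d^2 + d*(7*w - 3) + 6*w^2 - 48*w - 54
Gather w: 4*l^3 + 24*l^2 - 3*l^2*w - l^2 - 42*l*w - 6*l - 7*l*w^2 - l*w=4*l^3 + 23*l^2 - 7*l*w^2 - 6*l + w*(-3*l^2 - 43*l)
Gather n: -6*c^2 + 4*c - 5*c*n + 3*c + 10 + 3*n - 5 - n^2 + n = -6*c^2 + 7*c - n^2 + n*(4 - 5*c) + 5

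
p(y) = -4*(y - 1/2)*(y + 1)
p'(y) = -8*y - 2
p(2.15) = -20.79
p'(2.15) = -19.20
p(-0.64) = 1.64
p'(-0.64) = 3.12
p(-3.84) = -49.30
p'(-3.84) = 28.72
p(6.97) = -206.26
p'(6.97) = -57.76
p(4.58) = -91.07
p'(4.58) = -38.64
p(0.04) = 1.91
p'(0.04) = -2.32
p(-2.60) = -19.84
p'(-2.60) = 18.80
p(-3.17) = -31.86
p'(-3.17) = 23.36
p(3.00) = -40.00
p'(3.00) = -26.00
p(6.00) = -154.00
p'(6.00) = -50.00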